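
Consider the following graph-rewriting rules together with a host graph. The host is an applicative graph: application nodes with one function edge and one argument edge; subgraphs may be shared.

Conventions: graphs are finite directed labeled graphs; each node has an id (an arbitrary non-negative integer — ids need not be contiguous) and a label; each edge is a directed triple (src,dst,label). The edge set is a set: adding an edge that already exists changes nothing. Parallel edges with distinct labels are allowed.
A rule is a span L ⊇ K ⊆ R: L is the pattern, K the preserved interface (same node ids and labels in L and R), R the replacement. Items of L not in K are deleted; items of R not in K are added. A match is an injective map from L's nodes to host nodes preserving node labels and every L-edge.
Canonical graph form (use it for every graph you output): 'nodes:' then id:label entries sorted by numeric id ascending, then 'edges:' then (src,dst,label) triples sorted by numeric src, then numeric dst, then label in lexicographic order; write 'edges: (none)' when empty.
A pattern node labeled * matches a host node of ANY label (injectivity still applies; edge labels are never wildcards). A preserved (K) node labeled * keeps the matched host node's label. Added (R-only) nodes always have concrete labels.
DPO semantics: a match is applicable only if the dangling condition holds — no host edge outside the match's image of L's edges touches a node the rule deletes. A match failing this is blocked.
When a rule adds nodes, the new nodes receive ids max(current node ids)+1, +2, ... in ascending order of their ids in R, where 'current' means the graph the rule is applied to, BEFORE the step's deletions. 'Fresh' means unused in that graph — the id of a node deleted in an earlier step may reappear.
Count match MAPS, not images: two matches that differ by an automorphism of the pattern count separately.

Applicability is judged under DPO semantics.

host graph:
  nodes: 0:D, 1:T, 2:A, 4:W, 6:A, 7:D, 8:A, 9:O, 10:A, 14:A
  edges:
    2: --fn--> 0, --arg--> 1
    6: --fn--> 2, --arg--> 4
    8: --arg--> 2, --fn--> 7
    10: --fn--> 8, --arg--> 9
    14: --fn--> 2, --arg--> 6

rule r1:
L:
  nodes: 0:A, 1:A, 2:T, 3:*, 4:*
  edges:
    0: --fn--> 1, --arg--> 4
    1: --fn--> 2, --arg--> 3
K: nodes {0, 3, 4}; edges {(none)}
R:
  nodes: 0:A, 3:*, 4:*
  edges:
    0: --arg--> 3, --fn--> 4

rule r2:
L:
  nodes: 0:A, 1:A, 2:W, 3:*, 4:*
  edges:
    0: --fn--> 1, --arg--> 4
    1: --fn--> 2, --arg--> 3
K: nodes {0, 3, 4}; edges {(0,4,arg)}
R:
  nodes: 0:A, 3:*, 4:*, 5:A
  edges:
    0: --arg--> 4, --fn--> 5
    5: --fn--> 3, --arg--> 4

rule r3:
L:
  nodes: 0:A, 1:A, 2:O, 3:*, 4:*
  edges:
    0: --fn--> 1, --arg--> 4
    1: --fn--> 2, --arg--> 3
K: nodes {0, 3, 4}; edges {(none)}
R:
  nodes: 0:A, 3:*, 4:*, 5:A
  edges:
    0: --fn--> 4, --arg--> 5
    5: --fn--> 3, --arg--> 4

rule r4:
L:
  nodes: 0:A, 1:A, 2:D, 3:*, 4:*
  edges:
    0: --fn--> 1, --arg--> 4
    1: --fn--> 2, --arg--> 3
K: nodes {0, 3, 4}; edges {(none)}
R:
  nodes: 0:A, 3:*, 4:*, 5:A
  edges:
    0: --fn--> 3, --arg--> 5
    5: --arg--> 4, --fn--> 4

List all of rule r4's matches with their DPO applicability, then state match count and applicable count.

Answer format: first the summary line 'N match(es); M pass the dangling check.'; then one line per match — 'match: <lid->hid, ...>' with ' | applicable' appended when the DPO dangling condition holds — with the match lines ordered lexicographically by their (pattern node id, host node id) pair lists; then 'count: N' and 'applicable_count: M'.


3 match(es); 1 pass the dangling check.
match: 0->6, 1->2, 2->0, 3->1, 4->4
match: 0->10, 1->8, 2->7, 3->2, 4->9 | applicable
match: 0->14, 1->2, 2->0, 3->1, 4->6
count: 3
applicable_count: 1


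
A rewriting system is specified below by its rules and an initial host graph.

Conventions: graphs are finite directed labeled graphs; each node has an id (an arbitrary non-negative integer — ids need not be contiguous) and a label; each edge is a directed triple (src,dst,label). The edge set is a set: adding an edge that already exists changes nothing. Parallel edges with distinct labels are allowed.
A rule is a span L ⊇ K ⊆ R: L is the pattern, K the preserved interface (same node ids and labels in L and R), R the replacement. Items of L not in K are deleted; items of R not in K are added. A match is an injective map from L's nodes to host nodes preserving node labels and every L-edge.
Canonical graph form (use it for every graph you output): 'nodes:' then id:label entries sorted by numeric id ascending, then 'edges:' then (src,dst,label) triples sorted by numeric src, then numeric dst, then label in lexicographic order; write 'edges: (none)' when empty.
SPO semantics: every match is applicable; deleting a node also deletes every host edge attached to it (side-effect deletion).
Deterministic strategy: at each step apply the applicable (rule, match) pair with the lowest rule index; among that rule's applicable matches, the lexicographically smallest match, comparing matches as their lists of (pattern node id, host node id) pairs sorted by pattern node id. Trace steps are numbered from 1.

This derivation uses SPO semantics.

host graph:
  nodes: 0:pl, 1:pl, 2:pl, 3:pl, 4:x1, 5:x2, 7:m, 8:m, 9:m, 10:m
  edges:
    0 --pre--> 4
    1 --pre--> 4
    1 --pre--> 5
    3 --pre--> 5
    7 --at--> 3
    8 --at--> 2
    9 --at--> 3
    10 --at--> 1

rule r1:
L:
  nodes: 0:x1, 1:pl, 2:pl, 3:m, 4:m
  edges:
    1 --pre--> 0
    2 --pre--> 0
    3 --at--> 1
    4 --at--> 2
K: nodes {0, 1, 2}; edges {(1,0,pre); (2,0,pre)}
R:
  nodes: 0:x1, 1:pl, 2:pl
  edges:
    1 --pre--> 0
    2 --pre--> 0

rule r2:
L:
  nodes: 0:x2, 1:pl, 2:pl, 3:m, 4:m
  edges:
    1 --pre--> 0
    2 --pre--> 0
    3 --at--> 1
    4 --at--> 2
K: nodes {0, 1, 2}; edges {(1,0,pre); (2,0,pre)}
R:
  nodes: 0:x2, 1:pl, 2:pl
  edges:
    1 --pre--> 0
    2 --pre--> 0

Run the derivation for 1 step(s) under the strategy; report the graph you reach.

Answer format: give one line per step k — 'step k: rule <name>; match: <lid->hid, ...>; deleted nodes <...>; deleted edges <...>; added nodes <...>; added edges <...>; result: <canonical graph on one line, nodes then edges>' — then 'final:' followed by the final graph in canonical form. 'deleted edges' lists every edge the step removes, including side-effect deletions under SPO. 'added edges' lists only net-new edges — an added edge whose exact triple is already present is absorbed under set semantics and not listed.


step 1: rule r2; match: 0->5, 1->1, 2->3, 3->10, 4->7; deleted nodes 7, 10; deleted edges (7,3,at); (10,1,at); added nodes (none); added edges (none); result: nodes: 0:pl, 1:pl, 2:pl, 3:pl, 4:x1, 5:x2, 8:m, 9:m edges: (0,4,pre); (1,4,pre); (1,5,pre); (3,5,pre); (8,2,at); (9,3,at)
final:
nodes: 0:pl, 1:pl, 2:pl, 3:pl, 4:x1, 5:x2, 8:m, 9:m
edges: (0,4,pre); (1,4,pre); (1,5,pre); (3,5,pre); (8,2,at); (9,3,at)


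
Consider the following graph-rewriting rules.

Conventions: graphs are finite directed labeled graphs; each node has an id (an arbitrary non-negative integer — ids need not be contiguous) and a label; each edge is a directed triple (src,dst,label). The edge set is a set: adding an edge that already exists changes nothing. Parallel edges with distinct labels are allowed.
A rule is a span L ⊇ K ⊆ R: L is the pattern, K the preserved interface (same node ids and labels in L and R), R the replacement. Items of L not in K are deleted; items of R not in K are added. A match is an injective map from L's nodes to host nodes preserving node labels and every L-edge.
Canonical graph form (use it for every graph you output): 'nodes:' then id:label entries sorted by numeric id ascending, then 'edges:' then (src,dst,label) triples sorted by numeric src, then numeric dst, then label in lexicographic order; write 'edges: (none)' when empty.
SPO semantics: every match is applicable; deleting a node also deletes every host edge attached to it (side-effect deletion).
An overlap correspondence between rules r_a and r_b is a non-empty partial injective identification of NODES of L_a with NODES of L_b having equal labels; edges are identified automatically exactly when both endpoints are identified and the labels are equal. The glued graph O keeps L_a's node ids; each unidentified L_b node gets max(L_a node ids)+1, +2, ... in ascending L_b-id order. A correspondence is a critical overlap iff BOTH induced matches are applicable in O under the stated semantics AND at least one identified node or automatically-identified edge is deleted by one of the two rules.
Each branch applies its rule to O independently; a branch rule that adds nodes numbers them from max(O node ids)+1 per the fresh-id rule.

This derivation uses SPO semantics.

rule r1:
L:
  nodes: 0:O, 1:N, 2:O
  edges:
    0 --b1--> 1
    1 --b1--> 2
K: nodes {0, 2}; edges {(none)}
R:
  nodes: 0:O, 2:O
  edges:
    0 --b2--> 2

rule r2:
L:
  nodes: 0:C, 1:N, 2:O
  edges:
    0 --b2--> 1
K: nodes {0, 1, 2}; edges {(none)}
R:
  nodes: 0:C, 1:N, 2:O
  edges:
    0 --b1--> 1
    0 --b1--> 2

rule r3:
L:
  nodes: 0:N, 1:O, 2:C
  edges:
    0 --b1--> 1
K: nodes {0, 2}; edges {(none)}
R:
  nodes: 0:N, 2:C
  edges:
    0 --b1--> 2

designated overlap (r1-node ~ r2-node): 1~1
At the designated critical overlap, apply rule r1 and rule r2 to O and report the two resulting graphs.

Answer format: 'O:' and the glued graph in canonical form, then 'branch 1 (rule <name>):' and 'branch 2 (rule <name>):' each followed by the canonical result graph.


O:
nodes: 0:O, 1:N, 2:O, 3:C, 4:O
edges: (0,1,b1); (1,2,b1); (3,1,b2)
branch 1 (rule r1):
nodes: 0:O, 2:O, 3:C, 4:O
edges: (0,2,b2)
branch 2 (rule r2):
nodes: 0:O, 1:N, 2:O, 3:C, 4:O
edges: (0,1,b1); (1,2,b1); (3,1,b1); (3,4,b1)


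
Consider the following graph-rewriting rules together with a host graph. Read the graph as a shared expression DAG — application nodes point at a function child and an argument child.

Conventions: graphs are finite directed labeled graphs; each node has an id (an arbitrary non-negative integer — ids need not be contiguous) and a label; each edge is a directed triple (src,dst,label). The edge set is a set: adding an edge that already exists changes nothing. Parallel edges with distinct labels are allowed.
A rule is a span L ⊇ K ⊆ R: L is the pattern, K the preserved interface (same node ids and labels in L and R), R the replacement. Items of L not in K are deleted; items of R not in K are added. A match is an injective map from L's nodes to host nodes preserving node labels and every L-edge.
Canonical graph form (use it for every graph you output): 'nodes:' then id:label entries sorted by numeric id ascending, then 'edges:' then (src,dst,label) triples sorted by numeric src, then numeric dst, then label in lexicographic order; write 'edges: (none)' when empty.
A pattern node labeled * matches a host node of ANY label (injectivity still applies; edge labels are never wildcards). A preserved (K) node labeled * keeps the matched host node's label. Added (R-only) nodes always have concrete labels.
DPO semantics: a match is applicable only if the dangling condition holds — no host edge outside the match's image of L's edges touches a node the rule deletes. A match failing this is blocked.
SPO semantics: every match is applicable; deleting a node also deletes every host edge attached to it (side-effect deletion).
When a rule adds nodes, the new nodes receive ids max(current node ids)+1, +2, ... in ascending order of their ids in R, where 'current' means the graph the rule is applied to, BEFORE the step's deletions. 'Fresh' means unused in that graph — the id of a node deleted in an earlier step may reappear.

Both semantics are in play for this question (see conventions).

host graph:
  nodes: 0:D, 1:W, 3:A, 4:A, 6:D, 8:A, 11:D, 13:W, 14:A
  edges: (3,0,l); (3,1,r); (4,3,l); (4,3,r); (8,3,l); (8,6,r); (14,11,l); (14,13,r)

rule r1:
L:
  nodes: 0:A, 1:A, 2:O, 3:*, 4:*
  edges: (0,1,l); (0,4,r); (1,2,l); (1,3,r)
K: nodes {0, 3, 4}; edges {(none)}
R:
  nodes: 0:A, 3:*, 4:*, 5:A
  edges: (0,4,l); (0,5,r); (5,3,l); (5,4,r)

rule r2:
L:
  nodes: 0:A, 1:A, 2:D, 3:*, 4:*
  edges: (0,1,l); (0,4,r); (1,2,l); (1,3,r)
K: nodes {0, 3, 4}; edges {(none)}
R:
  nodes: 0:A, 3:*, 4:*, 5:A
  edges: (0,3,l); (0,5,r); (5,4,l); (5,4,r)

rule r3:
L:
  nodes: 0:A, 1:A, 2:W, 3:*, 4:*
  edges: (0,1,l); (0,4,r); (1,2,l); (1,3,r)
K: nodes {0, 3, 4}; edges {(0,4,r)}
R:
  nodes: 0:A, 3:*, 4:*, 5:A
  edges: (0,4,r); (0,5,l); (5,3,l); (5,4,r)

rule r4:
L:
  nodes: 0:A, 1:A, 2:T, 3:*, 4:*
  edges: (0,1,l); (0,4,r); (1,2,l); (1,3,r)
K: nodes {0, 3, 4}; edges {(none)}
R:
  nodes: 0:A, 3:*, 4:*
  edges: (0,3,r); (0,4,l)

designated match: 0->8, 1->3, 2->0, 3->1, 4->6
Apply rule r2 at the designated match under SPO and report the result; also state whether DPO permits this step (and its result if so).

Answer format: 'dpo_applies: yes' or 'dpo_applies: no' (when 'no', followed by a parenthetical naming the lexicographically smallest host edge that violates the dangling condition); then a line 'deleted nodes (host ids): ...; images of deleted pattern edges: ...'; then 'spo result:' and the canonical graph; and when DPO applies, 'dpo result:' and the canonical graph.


dpo_applies: no
(the rule deletes node 3, which keeps host edge (4,3,l) outside the match image — the dangling condition fails, DPO blocks; SPO proceeds and side-deletes such edges)
deleted nodes (host ids): 0, 3; images of deleted pattern edges: (3,0,l); (3,1,r); (8,3,l); (8,6,r)
spo result:
nodes: 1:W, 4:A, 6:D, 8:A, 11:D, 13:W, 14:A, 15:A
edges: (8,1,l); (8,15,r); (14,11,l); (14,13,r); (15,6,l); (15,6,r)


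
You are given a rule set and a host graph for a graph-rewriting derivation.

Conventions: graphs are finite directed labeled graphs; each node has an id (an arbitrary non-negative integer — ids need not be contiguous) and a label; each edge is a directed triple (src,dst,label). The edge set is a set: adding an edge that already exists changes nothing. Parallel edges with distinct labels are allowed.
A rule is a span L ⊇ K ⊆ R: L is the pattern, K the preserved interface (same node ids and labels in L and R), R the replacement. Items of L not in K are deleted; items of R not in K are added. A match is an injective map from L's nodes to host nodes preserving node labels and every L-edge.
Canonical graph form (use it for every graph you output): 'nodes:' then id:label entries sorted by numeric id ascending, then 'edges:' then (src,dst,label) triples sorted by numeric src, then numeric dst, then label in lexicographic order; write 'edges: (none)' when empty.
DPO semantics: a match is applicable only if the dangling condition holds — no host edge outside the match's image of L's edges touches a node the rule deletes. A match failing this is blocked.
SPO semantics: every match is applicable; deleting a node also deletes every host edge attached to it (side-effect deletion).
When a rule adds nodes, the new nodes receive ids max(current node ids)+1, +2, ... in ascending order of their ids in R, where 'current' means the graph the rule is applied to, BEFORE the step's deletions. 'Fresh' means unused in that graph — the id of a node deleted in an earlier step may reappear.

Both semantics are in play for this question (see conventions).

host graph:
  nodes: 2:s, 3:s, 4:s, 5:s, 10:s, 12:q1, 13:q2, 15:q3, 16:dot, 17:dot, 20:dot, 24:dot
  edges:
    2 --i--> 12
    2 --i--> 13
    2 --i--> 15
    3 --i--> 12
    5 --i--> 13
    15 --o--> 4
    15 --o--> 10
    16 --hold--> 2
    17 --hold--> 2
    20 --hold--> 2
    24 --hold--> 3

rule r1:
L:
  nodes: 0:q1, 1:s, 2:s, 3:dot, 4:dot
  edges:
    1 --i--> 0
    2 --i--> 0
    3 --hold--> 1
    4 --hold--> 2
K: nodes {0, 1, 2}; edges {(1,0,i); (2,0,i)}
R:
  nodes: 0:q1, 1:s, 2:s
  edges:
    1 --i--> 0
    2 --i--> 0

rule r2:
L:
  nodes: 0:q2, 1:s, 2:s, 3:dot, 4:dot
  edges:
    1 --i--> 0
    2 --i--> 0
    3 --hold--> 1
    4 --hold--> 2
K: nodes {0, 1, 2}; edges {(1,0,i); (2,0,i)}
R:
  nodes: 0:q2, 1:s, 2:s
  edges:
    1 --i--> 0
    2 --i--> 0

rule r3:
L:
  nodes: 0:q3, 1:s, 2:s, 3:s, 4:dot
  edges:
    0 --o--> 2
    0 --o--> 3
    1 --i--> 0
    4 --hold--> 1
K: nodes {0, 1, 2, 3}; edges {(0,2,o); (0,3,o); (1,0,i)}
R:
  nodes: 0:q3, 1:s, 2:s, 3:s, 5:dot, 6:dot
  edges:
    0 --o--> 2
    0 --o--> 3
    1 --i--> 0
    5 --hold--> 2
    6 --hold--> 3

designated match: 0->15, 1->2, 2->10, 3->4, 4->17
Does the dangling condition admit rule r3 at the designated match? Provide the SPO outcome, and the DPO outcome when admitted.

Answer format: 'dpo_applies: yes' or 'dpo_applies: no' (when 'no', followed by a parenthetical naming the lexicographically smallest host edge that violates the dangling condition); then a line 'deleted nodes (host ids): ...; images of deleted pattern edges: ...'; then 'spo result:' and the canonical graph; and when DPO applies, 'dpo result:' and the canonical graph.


dpo_applies: yes
deleted nodes (host ids): 17; images of deleted pattern edges: (17,2,hold)
spo result:
nodes: 2:s, 3:s, 4:s, 5:s, 10:s, 12:q1, 13:q2, 15:q3, 16:dot, 20:dot, 24:dot, 25:dot, 26:dot
edges: (2,12,i); (2,13,i); (2,15,i); (3,12,i); (5,13,i); (15,4,o); (15,10,o); (16,2,hold); (20,2,hold); (24,3,hold); (25,10,hold); (26,4,hold)
dpo result:
nodes: 2:s, 3:s, 4:s, 5:s, 10:s, 12:q1, 13:q2, 15:q3, 16:dot, 20:dot, 24:dot, 25:dot, 26:dot
edges: (2,12,i); (2,13,i); (2,15,i); (3,12,i); (5,13,i); (15,4,o); (15,10,o); (16,2,hold); (20,2,hold); (24,3,hold); (25,10,hold); (26,4,hold)


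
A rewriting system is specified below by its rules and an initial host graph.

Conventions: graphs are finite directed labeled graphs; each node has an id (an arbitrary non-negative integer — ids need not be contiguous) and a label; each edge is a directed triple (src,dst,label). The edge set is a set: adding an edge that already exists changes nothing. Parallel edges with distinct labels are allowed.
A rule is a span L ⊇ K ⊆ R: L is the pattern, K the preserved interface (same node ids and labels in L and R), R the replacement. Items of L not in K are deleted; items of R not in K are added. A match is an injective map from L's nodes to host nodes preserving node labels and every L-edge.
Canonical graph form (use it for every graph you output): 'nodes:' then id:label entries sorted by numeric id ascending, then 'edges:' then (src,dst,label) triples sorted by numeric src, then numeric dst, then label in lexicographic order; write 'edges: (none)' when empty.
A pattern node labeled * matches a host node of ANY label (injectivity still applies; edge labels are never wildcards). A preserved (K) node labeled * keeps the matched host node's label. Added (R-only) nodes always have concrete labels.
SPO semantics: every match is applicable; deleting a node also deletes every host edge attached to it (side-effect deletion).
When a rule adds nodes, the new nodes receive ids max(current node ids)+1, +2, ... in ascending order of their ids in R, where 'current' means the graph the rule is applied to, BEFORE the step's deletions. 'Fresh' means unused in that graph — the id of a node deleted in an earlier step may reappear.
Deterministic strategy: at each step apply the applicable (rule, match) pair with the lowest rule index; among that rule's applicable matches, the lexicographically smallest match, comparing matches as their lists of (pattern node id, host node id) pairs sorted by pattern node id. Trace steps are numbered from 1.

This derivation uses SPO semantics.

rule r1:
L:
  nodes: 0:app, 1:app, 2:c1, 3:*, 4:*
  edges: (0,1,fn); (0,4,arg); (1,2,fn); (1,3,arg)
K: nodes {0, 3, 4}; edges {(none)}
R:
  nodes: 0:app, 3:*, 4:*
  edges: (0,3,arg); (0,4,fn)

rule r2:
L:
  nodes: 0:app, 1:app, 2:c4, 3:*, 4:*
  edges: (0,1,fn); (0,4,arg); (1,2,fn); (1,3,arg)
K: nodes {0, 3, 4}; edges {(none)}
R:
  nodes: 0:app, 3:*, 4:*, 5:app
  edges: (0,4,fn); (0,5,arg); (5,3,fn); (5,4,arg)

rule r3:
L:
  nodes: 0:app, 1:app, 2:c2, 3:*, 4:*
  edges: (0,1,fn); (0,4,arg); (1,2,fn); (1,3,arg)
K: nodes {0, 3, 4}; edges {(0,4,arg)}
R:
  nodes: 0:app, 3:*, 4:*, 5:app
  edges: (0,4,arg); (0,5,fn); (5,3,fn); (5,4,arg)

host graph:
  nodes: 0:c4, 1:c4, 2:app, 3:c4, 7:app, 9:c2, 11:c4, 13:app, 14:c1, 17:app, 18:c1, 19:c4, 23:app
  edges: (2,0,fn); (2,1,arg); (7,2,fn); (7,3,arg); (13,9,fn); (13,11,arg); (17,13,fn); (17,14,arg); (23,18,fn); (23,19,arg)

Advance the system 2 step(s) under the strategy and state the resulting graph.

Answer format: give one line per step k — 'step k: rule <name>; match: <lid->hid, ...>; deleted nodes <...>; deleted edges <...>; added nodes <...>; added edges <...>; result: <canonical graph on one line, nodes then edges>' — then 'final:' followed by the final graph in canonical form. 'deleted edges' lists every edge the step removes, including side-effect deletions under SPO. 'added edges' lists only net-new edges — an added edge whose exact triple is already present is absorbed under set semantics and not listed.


step 1: rule r2; match: 0->7, 1->2, 2->0, 3->1, 4->3; deleted nodes 0, 2; deleted edges (2,0,fn); (2,1,arg); (7,2,fn); (7,3,arg); added nodes 24; added edges (7,3,fn); (7,24,arg); (24,1,fn); (24,3,arg); result: nodes: 1:c4, 3:c4, 7:app, 9:c2, 11:c4, 13:app, 14:c1, 17:app, 18:c1, 19:c4, 23:app, 24:app edges: (7,3,fn); (7,24,arg); (13,9,fn); (13,11,arg); (17,13,fn); (17,14,arg); (23,18,fn); (23,19,arg); (24,1,fn); (24,3,arg)
step 2: rule r3; match: 0->17, 1->13, 2->9, 3->11, 4->14; deleted nodes 9, 13; deleted edges (13,9,fn); (13,11,arg); (17,13,fn); added nodes 25; added edges (17,25,fn); (25,11,fn); (25,14,arg); result: nodes: 1:c4, 3:c4, 7:app, 11:c4, 14:c1, 17:app, 18:c1, 19:c4, 23:app, 24:app, 25:app edges: (7,3,fn); (7,24,arg); (17,14,arg); (17,25,fn); (23,18,fn); (23,19,arg); (24,1,fn); (24,3,arg); (25,11,fn); (25,14,arg)
final:
nodes: 1:c4, 3:c4, 7:app, 11:c4, 14:c1, 17:app, 18:c1, 19:c4, 23:app, 24:app, 25:app
edges: (7,3,fn); (7,24,arg); (17,14,arg); (17,25,fn); (23,18,fn); (23,19,arg); (24,1,fn); (24,3,arg); (25,11,fn); (25,14,arg)


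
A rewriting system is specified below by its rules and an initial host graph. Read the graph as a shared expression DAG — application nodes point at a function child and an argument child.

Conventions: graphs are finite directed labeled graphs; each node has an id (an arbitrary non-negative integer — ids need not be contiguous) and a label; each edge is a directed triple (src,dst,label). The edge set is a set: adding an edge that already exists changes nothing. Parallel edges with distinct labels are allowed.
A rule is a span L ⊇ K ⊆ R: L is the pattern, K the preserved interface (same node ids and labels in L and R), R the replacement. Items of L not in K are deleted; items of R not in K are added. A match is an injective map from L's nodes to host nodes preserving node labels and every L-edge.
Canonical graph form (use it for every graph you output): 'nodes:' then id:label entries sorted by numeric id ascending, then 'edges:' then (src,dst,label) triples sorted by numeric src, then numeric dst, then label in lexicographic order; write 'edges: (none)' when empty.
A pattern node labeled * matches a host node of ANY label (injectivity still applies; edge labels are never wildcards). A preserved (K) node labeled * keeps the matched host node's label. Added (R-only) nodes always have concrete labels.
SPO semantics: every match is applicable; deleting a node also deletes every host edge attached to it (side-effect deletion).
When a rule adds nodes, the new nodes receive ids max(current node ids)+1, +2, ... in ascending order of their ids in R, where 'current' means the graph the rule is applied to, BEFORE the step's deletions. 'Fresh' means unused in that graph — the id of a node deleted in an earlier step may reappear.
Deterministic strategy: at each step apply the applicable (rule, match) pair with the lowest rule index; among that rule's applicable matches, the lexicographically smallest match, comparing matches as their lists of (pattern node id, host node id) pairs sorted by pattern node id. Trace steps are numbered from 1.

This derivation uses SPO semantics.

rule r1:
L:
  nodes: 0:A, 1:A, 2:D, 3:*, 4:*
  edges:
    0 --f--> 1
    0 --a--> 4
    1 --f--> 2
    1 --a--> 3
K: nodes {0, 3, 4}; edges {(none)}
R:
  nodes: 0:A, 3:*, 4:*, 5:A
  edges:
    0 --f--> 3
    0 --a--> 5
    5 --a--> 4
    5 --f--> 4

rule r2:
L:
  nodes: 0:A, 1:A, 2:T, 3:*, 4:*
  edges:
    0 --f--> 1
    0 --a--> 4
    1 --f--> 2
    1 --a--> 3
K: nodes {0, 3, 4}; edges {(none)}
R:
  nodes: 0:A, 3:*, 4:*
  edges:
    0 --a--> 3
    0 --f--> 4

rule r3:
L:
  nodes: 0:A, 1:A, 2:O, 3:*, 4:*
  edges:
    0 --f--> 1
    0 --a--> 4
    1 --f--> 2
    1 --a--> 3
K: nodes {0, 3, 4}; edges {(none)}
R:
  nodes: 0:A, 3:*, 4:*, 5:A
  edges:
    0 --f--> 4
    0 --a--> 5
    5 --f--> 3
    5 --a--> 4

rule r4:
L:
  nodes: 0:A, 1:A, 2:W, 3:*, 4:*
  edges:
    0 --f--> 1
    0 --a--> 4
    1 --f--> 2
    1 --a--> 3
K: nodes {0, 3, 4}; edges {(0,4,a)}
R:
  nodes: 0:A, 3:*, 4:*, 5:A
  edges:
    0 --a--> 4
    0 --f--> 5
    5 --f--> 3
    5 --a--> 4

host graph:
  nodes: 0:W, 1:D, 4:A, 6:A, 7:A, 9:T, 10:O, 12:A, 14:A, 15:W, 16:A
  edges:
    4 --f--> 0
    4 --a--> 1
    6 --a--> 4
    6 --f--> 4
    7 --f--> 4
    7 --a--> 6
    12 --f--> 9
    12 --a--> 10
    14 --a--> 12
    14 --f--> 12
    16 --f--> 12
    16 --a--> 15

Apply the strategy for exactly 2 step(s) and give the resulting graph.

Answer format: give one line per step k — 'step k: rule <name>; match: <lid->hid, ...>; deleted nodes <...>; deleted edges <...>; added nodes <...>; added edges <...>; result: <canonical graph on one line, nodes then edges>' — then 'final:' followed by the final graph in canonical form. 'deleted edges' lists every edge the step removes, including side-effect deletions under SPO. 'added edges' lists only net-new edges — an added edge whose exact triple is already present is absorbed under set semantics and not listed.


step 1: rule r2; match: 0->16, 1->12, 2->9, 3->10, 4->15; deleted nodes 9, 12; deleted edges (12,9,f); (12,10,a); (14,12,a); (14,12,f); (16,12,f); (16,15,a); added nodes (none); added edges (16,10,a); (16,15,f); result: nodes: 0:W, 1:D, 4:A, 6:A, 7:A, 10:O, 14:A, 15:W, 16:A edges: (4,0,f); (4,1,a); (6,4,a); (6,4,f); (7,4,f); (7,6,a); (16,10,a); (16,15,f)
step 2: rule r4; match: 0->7, 1->4, 2->0, 3->1, 4->6; deleted nodes 0, 4; deleted edges (4,0,f); (4,1,a); (6,4,a); (6,4,f); (7,4,f); added nodes 17; added edges (7,17,f); (17,1,f); (17,6,a); result: nodes: 1:D, 6:A, 7:A, 10:O, 14:A, 15:W, 16:A, 17:A edges: (7,6,a); (7,17,f); (16,10,a); (16,15,f); (17,1,f); (17,6,a)
final:
nodes: 1:D, 6:A, 7:A, 10:O, 14:A, 15:W, 16:A, 17:A
edges: (7,6,a); (7,17,f); (16,10,a); (16,15,f); (17,1,f); (17,6,a)


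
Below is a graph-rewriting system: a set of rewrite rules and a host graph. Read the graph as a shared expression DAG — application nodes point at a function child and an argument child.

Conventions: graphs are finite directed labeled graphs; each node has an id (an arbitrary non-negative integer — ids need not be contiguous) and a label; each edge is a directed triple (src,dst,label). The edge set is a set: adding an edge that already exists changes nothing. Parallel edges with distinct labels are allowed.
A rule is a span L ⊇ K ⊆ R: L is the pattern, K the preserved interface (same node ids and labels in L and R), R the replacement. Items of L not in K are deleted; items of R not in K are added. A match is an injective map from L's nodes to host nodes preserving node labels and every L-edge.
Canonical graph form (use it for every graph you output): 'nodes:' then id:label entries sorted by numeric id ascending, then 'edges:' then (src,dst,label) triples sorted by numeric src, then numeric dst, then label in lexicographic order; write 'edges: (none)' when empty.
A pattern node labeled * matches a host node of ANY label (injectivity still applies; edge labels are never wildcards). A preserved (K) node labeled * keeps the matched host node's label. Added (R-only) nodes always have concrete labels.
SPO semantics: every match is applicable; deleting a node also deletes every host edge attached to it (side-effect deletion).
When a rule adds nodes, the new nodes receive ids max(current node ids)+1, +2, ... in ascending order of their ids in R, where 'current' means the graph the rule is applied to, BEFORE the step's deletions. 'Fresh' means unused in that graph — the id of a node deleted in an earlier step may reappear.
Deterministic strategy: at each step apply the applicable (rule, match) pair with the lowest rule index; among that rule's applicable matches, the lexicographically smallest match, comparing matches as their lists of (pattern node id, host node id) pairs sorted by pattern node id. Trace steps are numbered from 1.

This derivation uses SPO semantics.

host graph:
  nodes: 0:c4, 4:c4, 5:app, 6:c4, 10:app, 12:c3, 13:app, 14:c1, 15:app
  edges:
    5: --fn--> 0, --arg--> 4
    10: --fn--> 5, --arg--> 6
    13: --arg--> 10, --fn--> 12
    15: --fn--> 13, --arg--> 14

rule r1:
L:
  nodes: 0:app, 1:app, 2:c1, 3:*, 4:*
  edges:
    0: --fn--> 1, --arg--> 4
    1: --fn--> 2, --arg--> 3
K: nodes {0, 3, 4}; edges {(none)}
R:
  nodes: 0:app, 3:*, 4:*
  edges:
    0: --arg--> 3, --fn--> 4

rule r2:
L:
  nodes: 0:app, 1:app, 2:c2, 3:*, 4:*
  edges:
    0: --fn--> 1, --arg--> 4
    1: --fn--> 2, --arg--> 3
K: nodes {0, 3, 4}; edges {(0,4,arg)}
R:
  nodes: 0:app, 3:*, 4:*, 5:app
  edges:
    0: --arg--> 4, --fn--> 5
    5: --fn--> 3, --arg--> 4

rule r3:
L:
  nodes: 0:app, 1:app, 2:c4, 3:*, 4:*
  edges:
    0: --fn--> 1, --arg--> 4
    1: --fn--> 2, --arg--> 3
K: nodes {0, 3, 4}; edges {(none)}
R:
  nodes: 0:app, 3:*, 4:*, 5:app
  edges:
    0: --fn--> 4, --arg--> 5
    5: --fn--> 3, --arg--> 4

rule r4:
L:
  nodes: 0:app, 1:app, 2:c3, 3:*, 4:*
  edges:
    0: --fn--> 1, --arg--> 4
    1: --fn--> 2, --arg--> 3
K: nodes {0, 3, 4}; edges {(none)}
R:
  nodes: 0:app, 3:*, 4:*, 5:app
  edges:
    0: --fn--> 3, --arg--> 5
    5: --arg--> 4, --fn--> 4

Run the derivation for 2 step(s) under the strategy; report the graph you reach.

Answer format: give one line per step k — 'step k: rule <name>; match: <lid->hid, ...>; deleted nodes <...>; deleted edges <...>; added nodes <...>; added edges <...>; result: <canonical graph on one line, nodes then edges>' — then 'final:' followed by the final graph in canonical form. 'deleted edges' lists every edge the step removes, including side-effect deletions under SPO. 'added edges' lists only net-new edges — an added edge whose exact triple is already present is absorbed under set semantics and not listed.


step 1: rule r3; match: 0->10, 1->5, 2->0, 3->4, 4->6; deleted nodes 0, 5; deleted edges (5,0,fn); (5,4,arg); (10,5,fn); (10,6,arg); added nodes 16; added edges (10,6,fn); (10,16,arg); (16,4,fn); (16,6,arg); result: nodes: 4:c4, 6:c4, 10:app, 12:c3, 13:app, 14:c1, 15:app, 16:app edges: (10,6,fn); (10,16,arg); (13,10,arg); (13,12,fn); (15,13,fn); (15,14,arg); (16,4,fn); (16,6,arg)
step 2: rule r4; match: 0->15, 1->13, 2->12, 3->10, 4->14; deleted nodes 12, 13; deleted edges (13,10,arg); (13,12,fn); (15,13,fn); (15,14,arg); added nodes 17; added edges (15,10,fn); (15,17,arg); (17,14,arg); (17,14,fn); result: nodes: 4:c4, 6:c4, 10:app, 14:c1, 15:app, 16:app, 17:app edges: (10,6,fn); (10,16,arg); (15,10,fn); (15,17,arg); (16,4,fn); (16,6,arg); (17,14,arg); (17,14,fn)
final:
nodes: 4:c4, 6:c4, 10:app, 14:c1, 15:app, 16:app, 17:app
edges: (10,6,fn); (10,16,arg); (15,10,fn); (15,17,arg); (16,4,fn); (16,6,arg); (17,14,arg); (17,14,fn)


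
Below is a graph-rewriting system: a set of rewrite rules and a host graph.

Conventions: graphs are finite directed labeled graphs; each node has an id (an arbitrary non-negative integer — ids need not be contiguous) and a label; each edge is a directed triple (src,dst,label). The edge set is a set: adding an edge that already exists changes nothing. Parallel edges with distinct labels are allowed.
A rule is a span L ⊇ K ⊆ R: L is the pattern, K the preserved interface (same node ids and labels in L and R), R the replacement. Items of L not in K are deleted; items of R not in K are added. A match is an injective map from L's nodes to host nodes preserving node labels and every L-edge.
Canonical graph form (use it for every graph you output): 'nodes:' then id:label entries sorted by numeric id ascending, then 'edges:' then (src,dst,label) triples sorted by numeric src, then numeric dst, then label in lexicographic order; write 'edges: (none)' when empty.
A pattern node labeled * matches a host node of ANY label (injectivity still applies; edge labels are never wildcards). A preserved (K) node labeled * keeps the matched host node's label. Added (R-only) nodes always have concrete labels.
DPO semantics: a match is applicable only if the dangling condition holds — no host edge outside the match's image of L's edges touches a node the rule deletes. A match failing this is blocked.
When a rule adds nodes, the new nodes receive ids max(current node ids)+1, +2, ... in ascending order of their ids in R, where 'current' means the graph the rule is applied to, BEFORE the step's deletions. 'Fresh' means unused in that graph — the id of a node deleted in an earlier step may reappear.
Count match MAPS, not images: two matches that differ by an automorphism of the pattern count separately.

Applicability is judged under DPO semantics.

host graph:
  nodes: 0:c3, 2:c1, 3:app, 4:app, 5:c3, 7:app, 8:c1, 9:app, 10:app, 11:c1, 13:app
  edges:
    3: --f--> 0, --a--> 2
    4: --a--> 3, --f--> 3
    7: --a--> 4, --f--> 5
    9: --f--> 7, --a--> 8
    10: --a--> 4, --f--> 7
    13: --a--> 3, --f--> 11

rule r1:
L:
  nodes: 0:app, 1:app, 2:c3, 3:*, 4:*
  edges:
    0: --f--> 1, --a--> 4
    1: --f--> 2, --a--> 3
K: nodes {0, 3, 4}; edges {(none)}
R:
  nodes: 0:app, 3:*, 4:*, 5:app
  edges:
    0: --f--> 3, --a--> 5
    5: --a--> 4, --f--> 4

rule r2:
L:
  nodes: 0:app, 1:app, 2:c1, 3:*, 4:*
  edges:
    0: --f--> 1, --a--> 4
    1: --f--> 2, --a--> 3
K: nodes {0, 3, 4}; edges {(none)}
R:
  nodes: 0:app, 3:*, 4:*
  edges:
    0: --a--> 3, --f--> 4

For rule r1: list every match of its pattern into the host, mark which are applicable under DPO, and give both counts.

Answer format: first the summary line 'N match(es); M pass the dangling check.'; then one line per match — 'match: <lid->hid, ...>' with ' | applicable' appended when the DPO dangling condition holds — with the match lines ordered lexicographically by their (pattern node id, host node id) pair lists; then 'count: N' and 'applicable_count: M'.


1 match(es); 0 pass the dangling check.
match: 0->9, 1->7, 2->5, 3->4, 4->8
count: 1
applicable_count: 0


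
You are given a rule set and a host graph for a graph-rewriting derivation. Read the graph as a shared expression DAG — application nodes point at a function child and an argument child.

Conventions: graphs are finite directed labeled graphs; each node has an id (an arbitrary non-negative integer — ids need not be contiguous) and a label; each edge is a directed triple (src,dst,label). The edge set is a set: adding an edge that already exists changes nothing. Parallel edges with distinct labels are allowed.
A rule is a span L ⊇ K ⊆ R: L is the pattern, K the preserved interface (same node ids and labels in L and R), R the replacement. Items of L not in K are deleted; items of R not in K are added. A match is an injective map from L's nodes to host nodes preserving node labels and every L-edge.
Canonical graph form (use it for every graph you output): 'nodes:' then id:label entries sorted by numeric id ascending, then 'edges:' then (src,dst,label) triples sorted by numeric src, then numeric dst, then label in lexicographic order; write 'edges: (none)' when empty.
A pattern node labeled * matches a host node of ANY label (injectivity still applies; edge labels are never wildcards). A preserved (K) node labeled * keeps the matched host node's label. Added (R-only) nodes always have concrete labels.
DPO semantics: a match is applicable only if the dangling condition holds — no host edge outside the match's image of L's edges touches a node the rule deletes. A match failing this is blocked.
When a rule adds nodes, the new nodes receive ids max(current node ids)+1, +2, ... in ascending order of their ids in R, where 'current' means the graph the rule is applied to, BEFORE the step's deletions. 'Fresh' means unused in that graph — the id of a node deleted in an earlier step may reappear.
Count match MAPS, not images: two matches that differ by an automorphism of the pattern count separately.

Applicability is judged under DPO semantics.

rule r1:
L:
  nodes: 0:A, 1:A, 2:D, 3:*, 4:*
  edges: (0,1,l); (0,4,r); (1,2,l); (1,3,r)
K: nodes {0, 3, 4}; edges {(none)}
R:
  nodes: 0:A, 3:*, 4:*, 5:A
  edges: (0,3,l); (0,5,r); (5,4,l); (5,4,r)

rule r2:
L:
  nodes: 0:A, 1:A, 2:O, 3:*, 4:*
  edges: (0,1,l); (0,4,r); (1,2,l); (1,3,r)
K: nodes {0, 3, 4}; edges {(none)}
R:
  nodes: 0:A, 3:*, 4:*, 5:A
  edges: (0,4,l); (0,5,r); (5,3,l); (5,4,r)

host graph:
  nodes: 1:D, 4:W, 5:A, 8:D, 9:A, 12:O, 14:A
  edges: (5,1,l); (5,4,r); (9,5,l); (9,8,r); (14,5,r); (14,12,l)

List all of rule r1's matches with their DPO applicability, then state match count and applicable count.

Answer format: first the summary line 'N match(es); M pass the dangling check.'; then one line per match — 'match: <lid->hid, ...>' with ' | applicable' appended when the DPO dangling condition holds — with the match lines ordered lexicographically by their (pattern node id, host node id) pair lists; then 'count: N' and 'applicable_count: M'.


1 match(es); 0 pass the dangling check.
match: 0->9, 1->5, 2->1, 3->4, 4->8
count: 1
applicable_count: 0


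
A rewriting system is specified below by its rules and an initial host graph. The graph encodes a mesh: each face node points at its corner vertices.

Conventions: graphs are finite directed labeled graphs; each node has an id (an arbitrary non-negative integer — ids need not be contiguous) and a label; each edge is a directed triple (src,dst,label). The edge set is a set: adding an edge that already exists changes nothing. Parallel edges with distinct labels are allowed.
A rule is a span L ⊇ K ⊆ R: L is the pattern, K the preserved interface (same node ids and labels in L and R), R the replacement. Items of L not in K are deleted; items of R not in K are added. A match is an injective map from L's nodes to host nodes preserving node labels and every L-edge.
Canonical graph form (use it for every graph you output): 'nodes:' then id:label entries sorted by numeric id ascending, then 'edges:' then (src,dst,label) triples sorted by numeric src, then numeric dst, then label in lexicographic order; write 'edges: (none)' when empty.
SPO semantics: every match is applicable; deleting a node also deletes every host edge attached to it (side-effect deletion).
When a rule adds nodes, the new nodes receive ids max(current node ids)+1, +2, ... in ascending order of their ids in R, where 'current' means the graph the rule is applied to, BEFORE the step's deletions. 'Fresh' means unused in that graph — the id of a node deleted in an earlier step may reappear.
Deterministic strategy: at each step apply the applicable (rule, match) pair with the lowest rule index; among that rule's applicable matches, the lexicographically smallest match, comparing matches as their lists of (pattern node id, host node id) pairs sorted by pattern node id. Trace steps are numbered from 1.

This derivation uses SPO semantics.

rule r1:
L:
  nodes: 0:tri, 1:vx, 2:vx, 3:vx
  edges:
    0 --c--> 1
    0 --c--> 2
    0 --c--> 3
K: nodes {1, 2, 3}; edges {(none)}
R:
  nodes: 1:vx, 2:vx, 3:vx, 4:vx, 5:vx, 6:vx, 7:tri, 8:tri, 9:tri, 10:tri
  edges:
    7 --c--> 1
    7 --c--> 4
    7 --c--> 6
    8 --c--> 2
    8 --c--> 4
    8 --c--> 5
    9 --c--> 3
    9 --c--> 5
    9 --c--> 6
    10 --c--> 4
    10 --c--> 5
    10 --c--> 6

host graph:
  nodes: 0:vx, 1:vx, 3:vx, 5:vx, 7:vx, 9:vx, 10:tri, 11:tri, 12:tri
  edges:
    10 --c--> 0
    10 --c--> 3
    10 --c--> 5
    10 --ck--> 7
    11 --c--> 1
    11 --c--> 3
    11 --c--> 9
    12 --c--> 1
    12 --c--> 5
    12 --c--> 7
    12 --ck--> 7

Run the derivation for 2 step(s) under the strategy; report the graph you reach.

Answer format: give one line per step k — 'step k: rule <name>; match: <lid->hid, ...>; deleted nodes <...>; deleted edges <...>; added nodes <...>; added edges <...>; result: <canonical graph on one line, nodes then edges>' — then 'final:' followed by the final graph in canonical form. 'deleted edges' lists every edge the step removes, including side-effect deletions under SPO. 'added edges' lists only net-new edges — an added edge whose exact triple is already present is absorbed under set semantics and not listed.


step 1: rule r1; match: 0->10, 1->0, 2->3, 3->5; deleted nodes 10; deleted edges (10,0,c); (10,3,c); (10,5,c); (10,7,ck); added nodes 13, 14, 15, 16, 17, 18, 19; added edges (16,0,c); (16,13,c); (16,15,c); (17,3,c); (17,13,c); (17,14,c); (18,5,c); (18,14,c); (18,15,c); (19,13,c); (19,14,c); (19,15,c); result: nodes: 0:vx, 1:vx, 3:vx, 5:vx, 7:vx, 9:vx, 11:tri, 12:tri, 13:vx, 14:vx, 15:vx, 16:tri, 17:tri, 18:tri, 19:tri edges: (11,1,c); (11,3,c); (11,9,c); (12,1,c); (12,5,c); (12,7,c); (12,7,ck); (16,0,c); (16,13,c); (16,15,c); (17,3,c); (17,13,c); (17,14,c); (18,5,c); (18,14,c); (18,15,c); (19,13,c); (19,14,c); (19,15,c)
step 2: rule r1; match: 0->11, 1->1, 2->3, 3->9; deleted nodes 11; deleted edges (11,1,c); (11,3,c); (11,9,c); added nodes 20, 21, 22, 23, 24, 25, 26; added edges (23,1,c); (23,20,c); (23,22,c); (24,3,c); (24,20,c); (24,21,c); (25,9,c); (25,21,c); (25,22,c); (26,20,c); (26,21,c); (26,22,c); result: nodes: 0:vx, 1:vx, 3:vx, 5:vx, 7:vx, 9:vx, 12:tri, 13:vx, 14:vx, 15:vx, 16:tri, 17:tri, 18:tri, 19:tri, 20:vx, 21:vx, 22:vx, 23:tri, 24:tri, 25:tri, 26:tri edges: (12,1,c); (12,5,c); (12,7,c); (12,7,ck); (16,0,c); (16,13,c); (16,15,c); (17,3,c); (17,13,c); (17,14,c); (18,5,c); (18,14,c); (18,15,c); (19,13,c); (19,14,c); (19,15,c); (23,1,c); (23,20,c); (23,22,c); (24,3,c); (24,20,c); (24,21,c); (25,9,c); (25,21,c); (25,22,c); (26,20,c); (26,21,c); (26,22,c)
final:
nodes: 0:vx, 1:vx, 3:vx, 5:vx, 7:vx, 9:vx, 12:tri, 13:vx, 14:vx, 15:vx, 16:tri, 17:tri, 18:tri, 19:tri, 20:vx, 21:vx, 22:vx, 23:tri, 24:tri, 25:tri, 26:tri
edges: (12,1,c); (12,5,c); (12,7,c); (12,7,ck); (16,0,c); (16,13,c); (16,15,c); (17,3,c); (17,13,c); (17,14,c); (18,5,c); (18,14,c); (18,15,c); (19,13,c); (19,14,c); (19,15,c); (23,1,c); (23,20,c); (23,22,c); (24,3,c); (24,20,c); (24,21,c); (25,9,c); (25,21,c); (25,22,c); (26,20,c); (26,21,c); (26,22,c)
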